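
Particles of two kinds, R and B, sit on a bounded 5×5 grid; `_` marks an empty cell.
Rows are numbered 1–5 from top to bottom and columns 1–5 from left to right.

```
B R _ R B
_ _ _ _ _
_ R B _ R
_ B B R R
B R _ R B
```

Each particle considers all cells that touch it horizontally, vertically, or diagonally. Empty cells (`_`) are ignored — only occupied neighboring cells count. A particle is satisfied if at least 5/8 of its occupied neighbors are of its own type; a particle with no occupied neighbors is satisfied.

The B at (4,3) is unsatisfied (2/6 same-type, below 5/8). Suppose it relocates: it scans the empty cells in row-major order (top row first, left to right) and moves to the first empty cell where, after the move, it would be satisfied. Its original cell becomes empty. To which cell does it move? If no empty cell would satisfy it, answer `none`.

Vacating (4,3). Empty cells in order:
  (1,3): 0/2 same-type → still unsatisfied.
  (2,1): 1/3 same-type → still unsatisfied.
  (2,2): 2/4 same-type → still unsatisfied.
  (2,3): 1/4 same-type → still unsatisfied.
  (2,4): 2/4 same-type → still unsatisfied.
  (2,5): 1/3 same-type → still unsatisfied.
  (3,1): 1/2 same-type → still unsatisfied.
  (3,4): 1/4 same-type → still unsatisfied.
  (4,1): 2/4 same-type → still unsatisfied.
  (5,3): 1/4 same-type → still unsatisfied.

none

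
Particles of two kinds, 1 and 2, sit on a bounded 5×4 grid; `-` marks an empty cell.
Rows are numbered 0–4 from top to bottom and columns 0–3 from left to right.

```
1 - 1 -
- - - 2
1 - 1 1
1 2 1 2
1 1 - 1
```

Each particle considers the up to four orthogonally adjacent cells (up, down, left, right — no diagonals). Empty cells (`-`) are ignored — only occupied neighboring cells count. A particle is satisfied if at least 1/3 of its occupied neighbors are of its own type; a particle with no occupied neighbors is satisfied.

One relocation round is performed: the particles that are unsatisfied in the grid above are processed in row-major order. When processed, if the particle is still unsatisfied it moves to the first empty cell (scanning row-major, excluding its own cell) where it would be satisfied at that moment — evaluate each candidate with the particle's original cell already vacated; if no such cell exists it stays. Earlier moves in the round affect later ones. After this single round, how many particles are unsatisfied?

Initially unsatisfied (in order): (1,3), (3,1), (3,3), (4,3).
  (1,3) → (1,1).
  (3,1) → (0,1).
  (3,3) → (1,0).
  (4,3): now satisfied by earlier moves; stays.
Resulting grid:
1 2 1 -
2 2 - -
1 - 1 1
1 - 1 -
1 1 - 1
Unsatisfied now: (0,0), (0,2).

2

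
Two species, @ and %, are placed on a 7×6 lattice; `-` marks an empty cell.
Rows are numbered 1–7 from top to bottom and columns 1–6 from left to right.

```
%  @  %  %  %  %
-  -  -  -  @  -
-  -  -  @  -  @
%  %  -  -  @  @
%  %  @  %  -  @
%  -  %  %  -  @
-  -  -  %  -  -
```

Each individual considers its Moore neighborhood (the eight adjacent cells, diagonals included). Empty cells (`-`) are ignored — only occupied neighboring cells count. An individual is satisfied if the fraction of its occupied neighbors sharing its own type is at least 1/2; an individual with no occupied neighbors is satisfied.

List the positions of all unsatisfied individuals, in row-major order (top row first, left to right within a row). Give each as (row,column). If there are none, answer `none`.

(1,1), (1,2), (2,5), (5,3)

(1,1)% 0/1 unhappy
(1,2)@ 0/2 unhappy
(1,3)% 1/2 ok
(1,4)% 2/3 ok
(1,5)% 2/3 ok
(1,6)% 1/2 ok
(2,5)@ 2/5 unhappy
(3,4)@ 2/2 ok
(3,6)@ 3/3 ok
(4,1)% 3/3 ok
(4,2)% 3/4 ok
(4,5)@ 4/5 ok
(4,6)@ 3/3 ok
(5,1)% 4/4 ok
(5,2)% 5/6 ok
(5,3)@ 0/5 unhappy
(5,4)% 2/4 ok
(5,6)@ 3/3 ok
(6,1)% 2/2 ok
(6,3)% 4/5 ok
(6,4)% 3/4 ok
(6,6)@ 1/1 ok
(7,4)% 2/2 ok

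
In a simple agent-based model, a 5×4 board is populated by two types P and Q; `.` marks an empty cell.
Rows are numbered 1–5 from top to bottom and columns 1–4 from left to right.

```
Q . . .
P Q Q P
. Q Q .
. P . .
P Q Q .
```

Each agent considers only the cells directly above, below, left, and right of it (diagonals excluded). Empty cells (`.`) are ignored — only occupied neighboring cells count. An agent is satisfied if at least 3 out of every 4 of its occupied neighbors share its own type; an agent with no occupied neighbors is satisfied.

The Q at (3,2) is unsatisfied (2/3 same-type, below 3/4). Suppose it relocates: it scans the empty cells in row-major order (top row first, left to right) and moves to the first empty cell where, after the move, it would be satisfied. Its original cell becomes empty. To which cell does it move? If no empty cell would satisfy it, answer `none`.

(1,2)

Vacating (3,2). Empty cells in order:
  (1,2): 2/2 same-type → satisfied — stop here.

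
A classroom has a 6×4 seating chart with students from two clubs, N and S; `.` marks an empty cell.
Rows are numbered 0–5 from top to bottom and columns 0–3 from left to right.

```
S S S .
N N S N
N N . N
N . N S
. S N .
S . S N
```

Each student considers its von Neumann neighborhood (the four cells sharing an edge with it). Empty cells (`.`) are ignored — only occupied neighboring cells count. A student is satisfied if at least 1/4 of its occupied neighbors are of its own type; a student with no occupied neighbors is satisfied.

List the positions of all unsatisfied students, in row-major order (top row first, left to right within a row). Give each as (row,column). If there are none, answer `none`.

Row 0: (0,0)S 1/2 satisfied · (0,1)S 2/3 satisfied · (0,2)S 2/2 satisfied
Row 1: (1,0)N 2/3 satisfied · (1,1)N 2/4 satisfied · (1,2)S 1/3 satisfied · (1,3)N 1/2 satisfied
Row 2: (2,0)N 3/3 satisfied · (2,1)N 2/2 satisfied · (2,3)N 1/2 satisfied
Row 3: (3,0)N 1/1 satisfied · (3,2)N 1/2 satisfied · (3,3)S 0/2 not
Row 4: (4,1)S 0/1 not · (4,2)N 1/3 satisfied
Row 5: (5,0)S 0/0 satisfied · (5,2)S 0/2 not · (5,3)N 0/1 not

(3,3), (4,1), (5,2), (5,3)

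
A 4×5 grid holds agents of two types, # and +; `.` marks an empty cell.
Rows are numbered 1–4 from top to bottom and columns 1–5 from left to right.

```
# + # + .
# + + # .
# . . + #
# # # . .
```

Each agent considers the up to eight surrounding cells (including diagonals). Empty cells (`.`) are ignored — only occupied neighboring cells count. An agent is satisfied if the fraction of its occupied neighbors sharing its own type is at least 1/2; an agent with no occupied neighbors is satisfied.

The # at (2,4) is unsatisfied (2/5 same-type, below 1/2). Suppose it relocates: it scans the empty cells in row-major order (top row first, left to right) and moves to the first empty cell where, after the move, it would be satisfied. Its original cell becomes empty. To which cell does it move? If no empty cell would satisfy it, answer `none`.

(3,2)

Vacating (2,4). Empty cells in order:
  (1,5): 0/1 same-type → still unsatisfied.
  (2,5): 1/3 same-type → still unsatisfied.
  (3,2): 5/7 same-type → satisfied — stop here.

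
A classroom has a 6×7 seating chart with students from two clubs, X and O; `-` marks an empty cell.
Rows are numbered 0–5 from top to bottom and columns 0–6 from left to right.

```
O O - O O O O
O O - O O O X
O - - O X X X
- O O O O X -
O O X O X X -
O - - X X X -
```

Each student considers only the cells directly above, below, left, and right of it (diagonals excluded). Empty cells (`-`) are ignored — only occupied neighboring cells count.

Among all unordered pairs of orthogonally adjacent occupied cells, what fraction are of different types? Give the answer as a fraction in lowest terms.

13/45

Scan each occupied cell's neighbors to the right and below so each pair is counted once.
Row 0: O(0,0)–O(0,1)= O(0,0)–O(1,0)= O(0,1)–O(1,1)= O(0,3)–O(0,4)= O(0,3)–O(1,3)= O(0,4)–O(0,5)= O(0,4)–O(1,4)= O(0,5)–O(0,6)= O(0,5)–O(1,5)= O(0,6)–X(1,6)≠  → 1/10 unlike.
Row 1: O(1,0)–O(1,1)= O(1,0)–O(2,0)= O(1,3)–O(1,4)= O(1,3)–O(2,3)= O(1,4)–O(1,5)= O(1,4)–X(2,4)≠ O(1,5)–X(1,6)≠ O(1,5)–X(2,5)≠ X(1,6)–X(2,6)=  → 3/9 unlike.
Row 2: O(2,3)–X(2,4)≠ O(2,3)–O(3,3)= X(2,4)–X(2,5)= X(2,4)–O(3,4)≠ X(2,5)–X(2,6)= X(2,5)–X(3,5)=  → 2/6 unlike.
Row 3: O(3,1)–O(3,2)= O(3,1)–O(4,1)= O(3,2)–O(3,3)= O(3,2)–X(4,2)≠ O(3,3)–O(3,4)= O(3,3)–O(4,3)= O(3,4)–X(3,5)≠ O(3,4)–X(4,4)≠ X(3,5)–X(4,5)=  → 3/9 unlike.
Row 4: O(4,0)–O(4,1)= O(4,0)–O(5,0)= O(4,1)–X(4,2)≠ X(4,2)–O(4,3)≠ O(4,3)–X(4,4)≠ O(4,3)–X(5,3)≠ X(4,4)–X(4,5)= X(4,4)–X(5,4)= X(4,5)–X(5,5)=  → 4/9 unlike.
Row 5: X(5,3)–X(5,4)= X(5,4)–X(5,5)=  → 0/2 unlike.
Total adjacent occupied pairs: 45; unlike-type pairs: 13.
13/45 is already in lowest terms.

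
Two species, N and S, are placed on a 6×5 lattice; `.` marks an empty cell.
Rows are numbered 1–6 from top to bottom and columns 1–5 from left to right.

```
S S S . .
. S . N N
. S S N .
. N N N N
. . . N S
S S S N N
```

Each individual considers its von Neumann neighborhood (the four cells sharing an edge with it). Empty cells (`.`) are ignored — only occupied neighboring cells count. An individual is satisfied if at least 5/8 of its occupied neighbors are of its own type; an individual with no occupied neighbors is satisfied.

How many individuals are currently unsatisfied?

(1,1)S 1/1 ok
(1,2)S 3/3 ok
(1,3)S 1/1 ok
(2,2)S 2/2 ok
(2,4)N 2/2 ok
(2,5)N 1/1 ok
(3,2)S 2/3 ok
(3,3)S 1/3 unhappy
(3,4)N 2/3 ok
(4,2)N 1/2 unhappy
(4,3)N 2/3 ok
(4,4)N 4/4 ok
(4,5)N 1/2 unhappy
(5,4)N 2/3 ok
(5,5)S 0/3 unhappy
(6,1)S 1/1 ok
(6,2)S 2/2 ok
(6,3)S 1/2 unhappy
(6,4)N 2/3 ok
(6,5)N 1/2 unhappy
Unsatisfied: (3,3), (4,2), (4,5), (5,5), (6,3), (6,5) — 6 in total.

6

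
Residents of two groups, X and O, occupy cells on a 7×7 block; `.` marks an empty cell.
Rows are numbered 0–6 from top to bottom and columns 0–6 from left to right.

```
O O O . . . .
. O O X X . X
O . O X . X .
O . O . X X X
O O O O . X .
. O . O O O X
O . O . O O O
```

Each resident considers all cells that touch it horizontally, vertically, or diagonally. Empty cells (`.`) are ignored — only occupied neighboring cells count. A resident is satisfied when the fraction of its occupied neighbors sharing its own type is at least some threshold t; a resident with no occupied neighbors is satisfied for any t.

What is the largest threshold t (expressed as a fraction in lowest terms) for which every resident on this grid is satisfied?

1/4

(0,0)O 2/2
(0,1)O 4/4
(0,2)O 3/4
(1,1)O 6/6
(1,2)O 4/6
(1,3)X 2/5
(1,4)X 3/3
(1,6)X 1/1
(2,0)O 2/2
(2,2)O 3/5
(2,3)X 3/6
(2,5)X 5/5
(3,0)O 3/3
(3,2)O 4/5
(3,4)X 4/5
(3,5)X 4/4
(3,6)X 3/3
(4,0)O 3/3
(4,1)O 5/5
(4,2)O 5/5
(4,3)O 4/5
(4,5)X 4/6
(5,1)O 5/5
(5,3)O 5/5
(5,4)O 5/6
(5,5)O 4/6
(5,6)X 1/4
(6,0)O 1/1
(6,2)O 2/2
(6,4)O 4/4
(6,5)O 4/5
(6,6)O 2/3
The smallest same-type fraction is 1/4 at (5,6), which reduces to 1/4. Any threshold above that leaves this resident unsatisfied.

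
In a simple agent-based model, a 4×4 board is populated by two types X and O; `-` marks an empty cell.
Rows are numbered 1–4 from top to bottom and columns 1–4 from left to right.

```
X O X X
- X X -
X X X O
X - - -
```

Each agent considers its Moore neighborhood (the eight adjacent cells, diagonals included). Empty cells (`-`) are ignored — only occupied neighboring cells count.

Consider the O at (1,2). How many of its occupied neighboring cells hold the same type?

0

Occupied neighbors of (1,2): (1,1)=X, (1,3)=X, (2,2)=X, (2,3)=X.
Same type (O): 0 of 4.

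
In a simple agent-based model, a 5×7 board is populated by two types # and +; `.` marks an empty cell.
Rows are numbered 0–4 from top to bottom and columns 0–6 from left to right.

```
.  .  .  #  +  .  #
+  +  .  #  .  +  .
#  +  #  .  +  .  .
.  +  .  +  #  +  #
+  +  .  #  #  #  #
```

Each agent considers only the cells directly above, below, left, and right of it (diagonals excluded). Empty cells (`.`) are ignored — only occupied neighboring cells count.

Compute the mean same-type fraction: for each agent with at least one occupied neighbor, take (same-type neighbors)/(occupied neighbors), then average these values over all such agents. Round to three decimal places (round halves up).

(0,3)# 1/2
(0,4)+ 0/1
(0,6)# — no occupied neighbors
(1,0)+ 1/2
(1,1)+ 2/2
(1,3)# 1/1
(1,5)+ — no occupied neighbors
(2,0)# 0/2
(2,1)+ 2/4
(2,2)# 0/1
(2,4)+ 0/1
(3,1)+ 2/2
(3,3)+ 0/2
(3,4)# 1/4
(3,5)+ 0/3
(3,6)# 1/2
(4,0)+ 1/1
(4,1)+ 2/2
(4,3)# 1/2
(4,4)# 3/3
(4,5)# 2/3
(4,6)# 2/2
Sum over 20 agents: 1/2 + 0/1 + 1/2 + 2/2 + 1/1 + 0/2 + 2/4 + 0/1 + 0/1 + 2/2 + 0/2 + 1/4 + 0/3 + 1/2 + 1/1 + 2/2 + 1/2 + 3/3 + 2/3 + 2/2 = 125/12; mean = 125/12 ÷ 20 = 25/48 = 0.520833… → 0.521.

0.521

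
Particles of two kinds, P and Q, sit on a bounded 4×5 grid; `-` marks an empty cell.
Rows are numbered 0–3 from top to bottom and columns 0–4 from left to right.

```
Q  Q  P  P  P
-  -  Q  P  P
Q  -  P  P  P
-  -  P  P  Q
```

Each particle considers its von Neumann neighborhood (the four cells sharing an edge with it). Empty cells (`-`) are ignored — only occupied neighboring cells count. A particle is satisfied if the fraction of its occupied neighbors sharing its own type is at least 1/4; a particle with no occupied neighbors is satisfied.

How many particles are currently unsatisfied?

2

(0,0)Q 1/1 ✓
(0,1)Q 1/2 ✓
(0,2)P 1/3 ✓
(0,3)P 3/3 ✓
(0,4)P 2/2 ✓
(1,2)Q 0/3 ✗
(1,3)P 3/4 ✓
(1,4)P 3/3 ✓
(2,0)Q 0/0 ✓
(2,2)P 2/3 ✓
(2,3)P 4/4 ✓
(2,4)P 2/3 ✓
(3,2)P 2/2 ✓
(3,3)P 2/3 ✓
(3,4)Q 0/2 ✗
Unsatisfied: (1,2), (3,4) — 2 in total.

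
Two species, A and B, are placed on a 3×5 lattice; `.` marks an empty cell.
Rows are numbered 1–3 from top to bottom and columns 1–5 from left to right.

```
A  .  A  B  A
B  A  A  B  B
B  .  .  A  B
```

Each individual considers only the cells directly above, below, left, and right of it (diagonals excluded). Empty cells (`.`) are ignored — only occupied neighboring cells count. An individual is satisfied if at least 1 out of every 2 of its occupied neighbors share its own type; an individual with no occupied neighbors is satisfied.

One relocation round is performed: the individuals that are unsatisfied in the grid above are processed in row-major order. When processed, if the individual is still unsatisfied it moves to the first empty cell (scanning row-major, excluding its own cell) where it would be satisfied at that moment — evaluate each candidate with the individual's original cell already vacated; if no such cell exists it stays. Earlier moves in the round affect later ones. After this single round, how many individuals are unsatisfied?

Initially unsatisfied (in order): (1,1), (1,4), (1,5), (2,1), (3,4).
  (1,1) → (1,2).
  (1,4) → (1,1).
  (1,5) → (1,4).
  (2,1): now satisfied by earlier moves; stays.
  (3,4) → (1,5).
Resulting grid:
B A A A A
B A A B B
B . . . B
Unsatisfied now: (2,4).

1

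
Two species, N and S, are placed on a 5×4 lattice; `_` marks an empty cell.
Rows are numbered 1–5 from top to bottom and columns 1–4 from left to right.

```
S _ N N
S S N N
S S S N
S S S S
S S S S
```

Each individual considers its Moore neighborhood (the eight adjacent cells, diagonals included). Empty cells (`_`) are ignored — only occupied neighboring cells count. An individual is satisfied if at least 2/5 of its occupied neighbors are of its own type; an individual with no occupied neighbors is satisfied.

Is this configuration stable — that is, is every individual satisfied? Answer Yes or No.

Yes

(1,1)S 2/2 ok
(1,3)N 3/4 ok
(1,4)N 3/3 ok
(2,1)S 4/4 ok
(2,2)S 5/7 ok
(2,3)N 4/7 ok
(2,4)N 4/5 ok
(3,1)S 5/5 ok
(3,2)S 7/8 ok
(3,3)S 5/8 ok
(3,4)N 2/5 ok
(4,1)S 5/5 ok
(4,2)S 8/8 ok
(4,3)S 7/8 ok
(4,4)S 4/5 ok
(5,1)S 3/3 ok
(5,2)S 5/5 ok
(5,3)S 5/5 ok
(5,4)S 3/3 ok
All meet the threshold, so the configuration is stable.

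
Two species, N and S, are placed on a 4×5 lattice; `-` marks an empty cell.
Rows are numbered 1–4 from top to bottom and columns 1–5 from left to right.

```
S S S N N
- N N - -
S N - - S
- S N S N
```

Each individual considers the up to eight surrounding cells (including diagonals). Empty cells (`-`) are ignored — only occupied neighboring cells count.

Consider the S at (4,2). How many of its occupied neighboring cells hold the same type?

1

Occupied neighbors of (4,2): (3,1)=S, (3,2)=N, (4,3)=N.
Same type (S): 1 of 3.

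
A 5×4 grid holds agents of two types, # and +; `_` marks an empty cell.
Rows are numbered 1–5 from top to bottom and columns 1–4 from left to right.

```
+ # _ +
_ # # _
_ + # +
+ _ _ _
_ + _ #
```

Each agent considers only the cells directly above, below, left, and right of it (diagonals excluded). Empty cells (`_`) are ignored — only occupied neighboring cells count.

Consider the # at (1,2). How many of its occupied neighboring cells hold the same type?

Occupied neighbors of (1,2): (2,2)=#, (1,1)=+.
Same type (#): 1 of 2.

1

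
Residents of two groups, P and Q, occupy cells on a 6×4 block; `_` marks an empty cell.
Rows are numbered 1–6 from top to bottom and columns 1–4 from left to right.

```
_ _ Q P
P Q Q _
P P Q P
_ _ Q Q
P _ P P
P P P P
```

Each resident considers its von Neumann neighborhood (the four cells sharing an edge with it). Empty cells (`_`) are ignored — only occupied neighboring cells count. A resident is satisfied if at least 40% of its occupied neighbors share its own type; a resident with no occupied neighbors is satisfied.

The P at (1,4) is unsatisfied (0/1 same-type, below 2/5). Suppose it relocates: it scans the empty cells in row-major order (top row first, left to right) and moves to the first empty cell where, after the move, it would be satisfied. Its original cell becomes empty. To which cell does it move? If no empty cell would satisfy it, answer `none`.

(1,1)

Vacating (1,4). Empty cells in order:
  (1,1): 1/1 same-type → satisfied — stop here.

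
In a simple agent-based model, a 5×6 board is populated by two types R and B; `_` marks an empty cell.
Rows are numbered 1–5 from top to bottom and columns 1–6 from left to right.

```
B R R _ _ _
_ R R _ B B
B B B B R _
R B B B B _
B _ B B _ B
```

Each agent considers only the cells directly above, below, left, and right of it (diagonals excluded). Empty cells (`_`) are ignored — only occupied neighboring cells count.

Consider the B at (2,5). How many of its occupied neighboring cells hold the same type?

1

Occupied neighbors of (2,5): (3,5)=R, (2,6)=B.
Same type (B): 1 of 2.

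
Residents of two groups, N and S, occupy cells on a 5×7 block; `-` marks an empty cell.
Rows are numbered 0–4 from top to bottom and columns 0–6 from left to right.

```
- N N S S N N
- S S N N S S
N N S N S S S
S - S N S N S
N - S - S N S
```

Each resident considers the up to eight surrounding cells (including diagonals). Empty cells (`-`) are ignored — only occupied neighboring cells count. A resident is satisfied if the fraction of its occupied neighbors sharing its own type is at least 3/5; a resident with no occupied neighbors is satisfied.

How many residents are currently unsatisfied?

25

Row 0: (0,1)N 1/3 unhappy · (0,2)N 2/5 unhappy · (0,3)S 2/5 unhappy · (0,4)S 2/5 unhappy · (0,5)N 2/5 unhappy · (0,6)N 1/3 unhappy
Row 1: (1,1)S 2/6 unhappy · (1,2)S 3/8 unhappy · (1,3)N 3/8 unhappy · (1,4)N 3/8 unhappy · (1,5)S 5/8 ok · (1,6)S 3/5 ok
Row 2: (2,0)N 1/3 unhappy · (2,1)N 1/6 unhappy · (2,2)S 3/7 unhappy · (2,3)N 3/8 unhappy · (2,4)S 3/8 unhappy · (2,5)S 6/8 ok · (2,6)S 4/5 ok
Row 3: (3,0)S 0/3 unhappy · (3,2)S 2/5 unhappy · (3,3)N 1/7 unhappy · (3,4)S 3/7 unhappy · (3,5)N 1/8 unhappy · (3,6)S 3/5 ok
Row 4: (4,0)N 0/1 unhappy · (4,2)S 1/2 unhappy · (4,4)S 1/4 unhappy · (4,5)N 1/5 unhappy · (4,6)S 1/3 unhappy
Unsatisfied: (0,1), (0,2), (0,3), (0,4), (0,5), (0,6), (1,1), (1,2), (1,3), (1,4), (2,0), (2,1), (2,2), (2,3), (2,4), (3,0), (3,2), (3,3), (3,4), (3,5), (4,0), (4,2), (4,4), (4,5), (4,6) — 25 in total.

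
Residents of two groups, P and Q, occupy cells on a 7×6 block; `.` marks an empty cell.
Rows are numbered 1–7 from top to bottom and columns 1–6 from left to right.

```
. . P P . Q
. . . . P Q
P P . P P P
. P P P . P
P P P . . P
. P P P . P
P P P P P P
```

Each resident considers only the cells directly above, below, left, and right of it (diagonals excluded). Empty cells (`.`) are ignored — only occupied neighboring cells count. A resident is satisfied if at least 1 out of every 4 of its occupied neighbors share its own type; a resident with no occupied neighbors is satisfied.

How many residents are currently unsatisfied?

(1,3)P 1/1 ok
(1,4)P 1/1 ok
(1,6)Q 1/1 ok
(2,5)P 1/2 ok
(2,6)Q 1/3 ok
(3,1)P 1/1 ok
(3,2)P 2/2 ok
(3,4)P 2/2 ok
(3,5)P 3/3 ok
(3,6)P 2/3 ok
(4,2)P 3/3 ok
(4,3)P 3/3 ok
(4,4)P 2/2 ok
(4,6)P 2/2 ok
(5,1)P 1/1 ok
(5,2)P 4/4 ok
(5,3)P 3/3 ok
(5,6)P 2/2 ok
(6,2)P 3/3 ok
(6,3)P 4/4 ok
(6,4)P 2/2 ok
(6,6)P 2/2 ok
(7,1)P 1/1 ok
(7,2)P 3/3 ok
(7,3)P 3/3 ok
(7,4)P 3/3 ok
(7,5)P 2/2 ok
(7,6)P 2/2 ok
Every one meets the threshold.

0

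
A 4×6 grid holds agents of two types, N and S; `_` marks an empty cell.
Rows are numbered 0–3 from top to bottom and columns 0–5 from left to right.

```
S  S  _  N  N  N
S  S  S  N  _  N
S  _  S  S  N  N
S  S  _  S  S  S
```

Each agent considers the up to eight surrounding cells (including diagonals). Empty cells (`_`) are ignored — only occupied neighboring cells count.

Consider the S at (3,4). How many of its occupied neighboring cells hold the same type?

3

Occupied neighbors of (3,4): (2,3)=S, (2,4)=N, (2,5)=N, (3,3)=S, (3,5)=S.
Same type (S): 3 of 5.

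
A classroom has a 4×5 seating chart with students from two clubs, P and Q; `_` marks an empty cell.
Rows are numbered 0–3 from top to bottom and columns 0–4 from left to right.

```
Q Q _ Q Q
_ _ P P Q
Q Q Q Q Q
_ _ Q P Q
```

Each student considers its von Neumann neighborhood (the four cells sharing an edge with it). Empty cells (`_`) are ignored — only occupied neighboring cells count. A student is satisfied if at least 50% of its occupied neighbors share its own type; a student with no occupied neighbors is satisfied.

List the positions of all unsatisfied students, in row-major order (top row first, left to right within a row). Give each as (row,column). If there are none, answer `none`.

(1,3), (3,3)

(0,0)Q 1/1 ok
(0,1)Q 1/1 ok
(0,3)Q 1/2 ok
(0,4)Q 2/2 ok
(1,2)P 1/2 ok
(1,3)P 1/4 unhappy
(1,4)Q 2/3 ok
(2,0)Q 1/1 ok
(2,1)Q 2/2 ok
(2,2)Q 3/4 ok
(2,3)Q 2/4 ok
(2,4)Q 3/3 ok
(3,2)Q 1/2 ok
(3,3)P 0/3 unhappy
(3,4)Q 1/2 ok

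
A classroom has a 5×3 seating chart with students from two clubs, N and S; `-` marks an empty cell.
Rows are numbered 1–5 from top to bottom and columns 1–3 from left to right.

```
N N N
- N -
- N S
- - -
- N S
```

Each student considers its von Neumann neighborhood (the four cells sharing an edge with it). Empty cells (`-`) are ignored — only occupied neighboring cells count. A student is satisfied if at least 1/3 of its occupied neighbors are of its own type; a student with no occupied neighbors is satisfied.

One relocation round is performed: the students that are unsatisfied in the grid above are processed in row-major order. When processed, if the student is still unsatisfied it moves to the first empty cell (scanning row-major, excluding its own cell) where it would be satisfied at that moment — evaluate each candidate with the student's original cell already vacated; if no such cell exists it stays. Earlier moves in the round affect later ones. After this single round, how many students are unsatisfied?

Initially unsatisfied (in order): (3,3), (5,2), (5,3).
  (3,3) → (4,1).
  (5,2) → (2,1).
  (5,3): now satisfied by earlier moves; stays.
Resulting grid:
N N N
N N -
- N -
S - -
- - S
All satisfied now.

0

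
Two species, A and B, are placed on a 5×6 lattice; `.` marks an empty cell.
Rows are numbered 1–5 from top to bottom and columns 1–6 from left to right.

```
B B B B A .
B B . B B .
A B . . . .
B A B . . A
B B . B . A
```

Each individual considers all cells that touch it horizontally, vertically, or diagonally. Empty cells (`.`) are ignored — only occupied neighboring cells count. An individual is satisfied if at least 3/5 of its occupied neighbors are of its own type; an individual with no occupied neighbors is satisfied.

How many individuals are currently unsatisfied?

Row 1: (1,1)B 3/3 ✓ · (1,2)B 4/4 ✓ · (1,3)B 4/4 ✓ · (1,4)B 3/4 ✓ · (1,5)A 0/3 ✗
Row 2: (2,1)B 4/5 ✓ · (2,2)B 5/6 ✓ · (2,4)B 3/4 ✓ · (2,5)B 2/3 ✓
Row 3: (3,1)A 1/5 ✗ · (3,2)B 4/6 ✓
Row 4: (4,1)B 3/5 ✓ · (4,2)A 1/6 ✗ · (4,3)B 3/4 ✓ · (4,6)A 1/1 ✓
Row 5: (5,1)B 2/3 ✓ · (5,2)B 3/4 ✓ · (5,4)B 1/1 ✓ · (5,6)A 1/1 ✓
Unsatisfied: (1,5), (3,1), (4,2) — 3 in total.

3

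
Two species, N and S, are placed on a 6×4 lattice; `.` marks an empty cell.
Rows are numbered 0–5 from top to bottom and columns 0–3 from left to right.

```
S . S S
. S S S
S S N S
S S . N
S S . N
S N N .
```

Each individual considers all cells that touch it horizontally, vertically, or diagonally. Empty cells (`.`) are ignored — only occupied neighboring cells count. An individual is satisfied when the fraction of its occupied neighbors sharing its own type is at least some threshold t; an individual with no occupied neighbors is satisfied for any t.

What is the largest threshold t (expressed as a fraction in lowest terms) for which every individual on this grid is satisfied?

1/7

(0,0)S 1/1
(0,2)S 4/4
(0,3)S 3/3
(1,1)S 5/6
(1,2)S 6/7
(1,3)S 4/5
(2,0)S 4/4
(2,1)S 5/6
(2,2)N 1/7
(2,3)S 2/4
(3,0)S 5/5
(3,1)S 5/6
(3,3)N 2/3
(4,0)S 4/5
(4,1)S 4/6
(4,3)N 2/2
(5,0)S 2/3
(5,1)N 1/4
(5,2)N 2/3
The smallest same-type fraction is 1/7 at (2,2), which reduces to 1/7. Any threshold above that leaves this individual unsatisfied.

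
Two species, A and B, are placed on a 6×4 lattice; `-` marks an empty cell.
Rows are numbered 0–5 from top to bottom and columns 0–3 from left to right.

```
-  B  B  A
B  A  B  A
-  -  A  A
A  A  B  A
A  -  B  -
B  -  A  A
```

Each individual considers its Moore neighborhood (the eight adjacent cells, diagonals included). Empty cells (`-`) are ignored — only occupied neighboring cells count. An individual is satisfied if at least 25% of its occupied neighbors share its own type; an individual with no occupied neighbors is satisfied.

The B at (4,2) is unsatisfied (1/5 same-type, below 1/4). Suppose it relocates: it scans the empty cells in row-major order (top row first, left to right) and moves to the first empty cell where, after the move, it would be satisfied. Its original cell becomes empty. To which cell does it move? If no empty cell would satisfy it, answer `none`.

Vacating (4,2). Empty cells in order:
  (0,0): 2/3 same-type → satisfied — stop here.

(0,0)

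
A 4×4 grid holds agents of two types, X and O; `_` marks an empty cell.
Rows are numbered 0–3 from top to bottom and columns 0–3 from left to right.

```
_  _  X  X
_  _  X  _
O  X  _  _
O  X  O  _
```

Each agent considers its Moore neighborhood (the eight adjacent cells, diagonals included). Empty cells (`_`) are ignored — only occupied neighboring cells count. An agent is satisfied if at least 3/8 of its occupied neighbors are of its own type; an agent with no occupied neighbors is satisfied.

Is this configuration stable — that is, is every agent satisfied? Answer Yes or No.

(0,2)X 2/2 ✓
(0,3)X 2/2 ✓
(1,2)X 3/3 ✓
(2,0)O 1/3 ✗
(2,1)X 2/5 ✓
(3,0)O 1/3 ✗
(3,1)X 1/4 ✗
(3,2)O 0/2 ✗
For instance (2,0) has only 1/3 same-type neighbors, below 3/8.

No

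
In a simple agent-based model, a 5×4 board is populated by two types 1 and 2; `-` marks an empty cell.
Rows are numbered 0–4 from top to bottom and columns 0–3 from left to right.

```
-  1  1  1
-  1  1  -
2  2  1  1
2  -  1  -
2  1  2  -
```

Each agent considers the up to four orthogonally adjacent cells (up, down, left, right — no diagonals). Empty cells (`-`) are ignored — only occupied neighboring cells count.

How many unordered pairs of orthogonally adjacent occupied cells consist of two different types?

Scan each occupied cell's neighbors to the right and below so each pair is counted once.
Row 0: 1(0,1)–1(0,2)= 1(0,1)–1(1,1)= 1(0,2)–1(0,3)= 1(0,2)–1(1,2)=  → 0/4 unlike.
Row 1: 1(1,1)–1(1,2)= 1(1,1)–2(2,1)≠ 1(1,2)–1(2,2)=  → 1/3 unlike.
Row 2: 2(2,0)–2(2,1)= 2(2,0)–2(3,0)= 2(2,1)–1(2,2)≠ 1(2,2)–1(2,3)= 1(2,2)–1(3,2)=  → 1/5 unlike.
Row 3: 2(3,0)–2(4,0)= 1(3,2)–2(4,2)≠  → 1/2 unlike.
Row 4: 2(4,0)–1(4,1)≠ 1(4,1)–2(4,2)≠  → 2/2 unlike.
Total adjacent occupied pairs: 16; unlike-type pairs: 5.

5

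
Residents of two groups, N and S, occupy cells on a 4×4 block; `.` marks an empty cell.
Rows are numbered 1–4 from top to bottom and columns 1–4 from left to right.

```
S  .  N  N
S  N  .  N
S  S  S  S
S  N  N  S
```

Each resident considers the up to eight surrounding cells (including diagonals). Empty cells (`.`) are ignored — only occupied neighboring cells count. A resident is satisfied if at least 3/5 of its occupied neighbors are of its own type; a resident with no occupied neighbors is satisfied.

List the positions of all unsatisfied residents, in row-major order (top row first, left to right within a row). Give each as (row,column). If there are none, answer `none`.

(1,1)S 1/2 unhappy
(1,3)N 3/3 ok
(1,4)N 2/2 ok
(2,1)S 3/4 ok
(2,2)N 1/6 unhappy
(2,4)N 2/4 unhappy
(3,1)S 3/5 ok
(3,2)S 4/7 unhappy
(3,3)S 3/7 unhappy
(3,4)S 2/4 unhappy
(4,1)S 2/3 ok
(4,2)N 1/5 unhappy
(4,3)N 1/5 unhappy
(4,4)S 2/3 ok

(1,1), (2,2), (2,4), (3,2), (3,3), (3,4), (4,2), (4,3)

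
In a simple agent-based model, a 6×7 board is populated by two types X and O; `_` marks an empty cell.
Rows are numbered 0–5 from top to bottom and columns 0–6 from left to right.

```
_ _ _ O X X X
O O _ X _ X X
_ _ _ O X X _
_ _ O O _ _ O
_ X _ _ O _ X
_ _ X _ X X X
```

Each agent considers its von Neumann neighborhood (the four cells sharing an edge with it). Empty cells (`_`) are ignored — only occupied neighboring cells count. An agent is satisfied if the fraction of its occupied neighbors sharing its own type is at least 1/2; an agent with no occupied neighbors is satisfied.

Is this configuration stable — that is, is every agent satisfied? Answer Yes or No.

(0,3)O 0/2 ✗
(0,4)X 1/2 ✓
(0,5)X 3/3 ✓
(0,6)X 2/2 ✓
(1,0)O 1/1 ✓
(1,1)O 1/1 ✓
(1,3)X 0/2 ✗
(1,5)X 3/3 ✓
(1,6)X 2/2 ✓
(2,3)O 1/3 ✗
(2,4)X 1/2 ✓
(2,5)X 2/2 ✓
(3,2)O 1/1 ✓
(3,3)O 2/2 ✓
(3,6)O 0/1 ✗
(4,1)X 0/0 ✓
(4,4)O 0/1 ✗
(4,6)X 1/2 ✓
(5,2)X 0/0 ✓
(5,4)X 1/2 ✓
(5,5)X 2/2 ✓
(5,6)X 2/2 ✓
For instance (0,3) has only 0/2 same-type neighbors, below 1/2.

No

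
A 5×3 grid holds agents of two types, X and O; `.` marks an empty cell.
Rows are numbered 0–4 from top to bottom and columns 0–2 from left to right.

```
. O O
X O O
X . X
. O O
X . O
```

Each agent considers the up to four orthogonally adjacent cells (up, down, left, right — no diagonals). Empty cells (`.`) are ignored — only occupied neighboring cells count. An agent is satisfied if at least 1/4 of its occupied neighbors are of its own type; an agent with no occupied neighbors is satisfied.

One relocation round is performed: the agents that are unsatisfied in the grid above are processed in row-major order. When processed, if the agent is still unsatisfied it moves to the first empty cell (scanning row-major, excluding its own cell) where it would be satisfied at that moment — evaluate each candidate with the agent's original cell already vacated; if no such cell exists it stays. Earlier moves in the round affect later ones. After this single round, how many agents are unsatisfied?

0

Initially unsatisfied (in order): (2,2).
  (2,2) → (0,0).
Resulting grid:
X O O
X O O
X . .
. O O
X . O
All satisfied now.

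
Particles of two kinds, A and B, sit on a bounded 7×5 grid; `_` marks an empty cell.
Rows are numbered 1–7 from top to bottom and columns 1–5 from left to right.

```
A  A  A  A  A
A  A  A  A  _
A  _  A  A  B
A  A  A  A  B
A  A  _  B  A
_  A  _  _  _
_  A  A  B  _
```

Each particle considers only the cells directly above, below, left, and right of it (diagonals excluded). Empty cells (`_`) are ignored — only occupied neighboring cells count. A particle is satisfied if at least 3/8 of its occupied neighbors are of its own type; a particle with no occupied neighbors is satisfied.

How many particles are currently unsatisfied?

4

Row 1: (1,1)A 2/2 ok · (1,2)A 3/3 ok · (1,3)A 3/3 ok · (1,4)A 3/3 ok · (1,5)A 1/1 ok
Row 2: (2,1)A 3/3 ok · (2,2)A 3/3 ok · (2,3)A 4/4 ok · (2,4)A 3/3 ok
Row 3: (3,1)A 2/2 ok · (3,3)A 3/3 ok · (3,4)A 3/4 ok · (3,5)B 1/2 ok
Row 4: (4,1)A 3/3 ok · (4,2)A 3/3 ok · (4,3)A 3/3 ok · (4,4)A 2/4 ok · (4,5)B 1/3 unhappy
Row 5: (5,1)A 2/2 ok · (5,2)A 3/3 ok · (5,4)B 0/2 unhappy · (5,5)A 0/2 unhappy
Row 6: (6,2)A 2/2 ok
Row 7: (7,2)A 2/2 ok · (7,3)A 1/2 ok · (7,4)B 0/1 unhappy
Unsatisfied: (4,5), (5,4), (5,5), (7,4) — 4 in total.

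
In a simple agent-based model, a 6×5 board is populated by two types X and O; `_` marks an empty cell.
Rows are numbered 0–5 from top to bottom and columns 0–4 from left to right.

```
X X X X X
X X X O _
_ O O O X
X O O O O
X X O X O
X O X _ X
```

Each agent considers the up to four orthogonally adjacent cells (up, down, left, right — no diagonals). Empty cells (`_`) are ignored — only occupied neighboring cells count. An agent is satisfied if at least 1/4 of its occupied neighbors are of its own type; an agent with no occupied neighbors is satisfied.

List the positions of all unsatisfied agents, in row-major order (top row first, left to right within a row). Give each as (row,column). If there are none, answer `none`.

Row 0: (0,0)X 2/2 ok · (0,1)X 3/3 ok · (0,2)X 3/3 ok · (0,3)X 2/3 ok · (0,4)X 1/1 ok
Row 1: (1,0)X 2/2 ok · (1,1)X 3/4 ok · (1,2)X 2/4 ok · (1,3)O 1/3 ok
Row 2: (2,1)O 2/3 ok · (2,2)O 3/4 ok · (2,3)O 3/4 ok · (2,4)X 0/2 unhappy
Row 3: (3,0)X 1/2 ok · (3,1)O 2/4 ok · (3,2)O 4/4 ok · (3,3)O 3/4 ok · (3,4)O 2/3 ok
Row 4: (4,0)X 3/3 ok · (4,1)X 1/4 ok · (4,2)O 1/4 ok · (4,3)X 0/3 unhappy · (4,4)O 1/3 ok
Row 5: (5,0)X 1/2 ok · (5,1)O 0/3 unhappy · (5,2)X 0/2 unhappy · (5,4)X 0/1 unhappy

(2,4), (4,3), (5,1), (5,2), (5,4)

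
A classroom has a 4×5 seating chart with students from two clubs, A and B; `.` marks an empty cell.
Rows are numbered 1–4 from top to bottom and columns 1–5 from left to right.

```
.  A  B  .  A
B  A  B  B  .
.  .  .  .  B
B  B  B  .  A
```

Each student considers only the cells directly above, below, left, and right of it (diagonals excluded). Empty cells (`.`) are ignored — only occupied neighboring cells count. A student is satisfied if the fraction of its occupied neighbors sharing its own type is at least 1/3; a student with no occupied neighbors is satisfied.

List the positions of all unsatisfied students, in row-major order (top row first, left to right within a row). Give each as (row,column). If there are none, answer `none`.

Row 1: (1,2)A 1/2 ✓ · (1,3)B 1/2 ✓ · (1,5)A 0/0 ✓
Row 2: (2,1)B 0/1 ✗ · (2,2)A 1/3 ✓ · (2,3)B 2/3 ✓ · (2,4)B 1/1 ✓
Row 3: (3,5)B 0/1 ✗
Row 4: (4,1)B 1/1 ✓ · (4,2)B 2/2 ✓ · (4,3)B 1/1 ✓ · (4,5)A 0/1 ✗

(2,1), (3,5), (4,5)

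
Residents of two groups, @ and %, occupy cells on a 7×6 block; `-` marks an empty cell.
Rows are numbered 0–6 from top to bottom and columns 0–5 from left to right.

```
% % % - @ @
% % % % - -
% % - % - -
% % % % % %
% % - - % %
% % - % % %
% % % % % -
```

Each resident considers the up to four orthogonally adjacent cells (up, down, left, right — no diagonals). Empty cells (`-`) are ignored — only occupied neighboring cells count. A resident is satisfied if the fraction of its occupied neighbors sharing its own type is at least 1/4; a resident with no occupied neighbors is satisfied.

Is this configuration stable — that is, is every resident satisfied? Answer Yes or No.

Yes

(0,0)% 2/2 ✓
(0,1)% 3/3 ✓
(0,2)% 2/2 ✓
(0,4)@ 1/1 ✓
(0,5)@ 1/1 ✓
(1,0)% 3/3 ✓
(1,1)% 4/4 ✓
(1,2)% 3/3 ✓
(1,3)% 2/2 ✓
(2,0)% 3/3 ✓
(2,1)% 3/3 ✓
(2,3)% 2/2 ✓
(3,0)% 3/3 ✓
(3,1)% 4/4 ✓
(3,2)% 2/2 ✓
(3,3)% 3/3 ✓
(3,4)% 3/3 ✓
(3,5)% 2/2 ✓
(4,0)% 3/3 ✓
(4,1)% 3/3 ✓
(4,4)% 3/3 ✓
(4,5)% 3/3 ✓
(5,0)% 3/3 ✓
(5,1)% 3/3 ✓
(5,3)% 2/2 ✓
(5,4)% 4/4 ✓
(5,5)% 2/2 ✓
(6,0)% 2/2 ✓
(6,1)% 3/3 ✓
(6,2)% 2/2 ✓
(6,3)% 3/3 ✓
(6,4)% 2/2 ✓
All meet the threshold, so the configuration is stable.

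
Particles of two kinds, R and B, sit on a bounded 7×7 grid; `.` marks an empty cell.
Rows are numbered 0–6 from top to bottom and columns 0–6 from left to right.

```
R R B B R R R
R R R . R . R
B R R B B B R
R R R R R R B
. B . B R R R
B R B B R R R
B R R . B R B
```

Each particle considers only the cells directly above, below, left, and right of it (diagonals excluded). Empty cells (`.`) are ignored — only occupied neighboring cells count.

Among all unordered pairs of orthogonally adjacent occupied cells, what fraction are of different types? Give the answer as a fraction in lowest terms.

14/33

Scan each occupied cell's neighbors to the right and below so each pair is counted once.
From row 0: 3 unlike of 11 pairs (running 3/11).
From row 1: 2 unlike of 7 pairs (running 5/18).
From row 2: 8 unlike of 13 pairs (running 13/31).
From row 3: 4 unlike of 11 pairs (running 17/42).
From row 4: 2 unlike of 8 pairs (running 19/50).
From row 5: 6 unlike of 12 pairs (running 25/62).
From row 6: 3 unlike of 4 pairs (running 28/66).
Total adjacent occupied pairs: 66; unlike-type pairs: 28.
28/66 reduces to 14/33.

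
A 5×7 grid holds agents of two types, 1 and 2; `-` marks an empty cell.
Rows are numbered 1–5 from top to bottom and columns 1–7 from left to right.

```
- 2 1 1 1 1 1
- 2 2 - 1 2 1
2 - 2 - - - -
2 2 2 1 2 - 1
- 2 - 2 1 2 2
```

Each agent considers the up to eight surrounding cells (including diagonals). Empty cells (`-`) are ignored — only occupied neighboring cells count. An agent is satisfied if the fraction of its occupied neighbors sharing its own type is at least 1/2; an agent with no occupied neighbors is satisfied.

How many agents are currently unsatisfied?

5

(1,2)2 2/3 ✓
(1,3)1 1/4 ✗
(1,4)1 3/4 ✓
(1,5)1 3/4 ✓
(1,6)1 4/5 ✓
(1,7)1 2/3 ✓
(2,2)2 4/5 ✓
(2,3)2 3/5 ✓
(2,5)1 3/4 ✓
(2,6)2 0/5 ✗
(2,7)1 2/3 ✓
(3,1)2 3/3 ✓
(3,3)2 4/5 ✓
(4,1)2 3/3 ✓
(4,2)2 5/5 ✓
(4,3)2 4/5 ✓
(4,4)1 1/5 ✗
(4,5)2 2/4 ✓
(4,7)1 0/2 ✗
(5,2)2 3/3 ✓
(5,4)2 2/4 ✓
(5,5)1 1/4 ✗
(5,6)2 2/4 ✓
(5,7)2 1/2 ✓
Unsatisfied: (1,3), (2,6), (4,4), (4,7), (5,5) — 5 in total.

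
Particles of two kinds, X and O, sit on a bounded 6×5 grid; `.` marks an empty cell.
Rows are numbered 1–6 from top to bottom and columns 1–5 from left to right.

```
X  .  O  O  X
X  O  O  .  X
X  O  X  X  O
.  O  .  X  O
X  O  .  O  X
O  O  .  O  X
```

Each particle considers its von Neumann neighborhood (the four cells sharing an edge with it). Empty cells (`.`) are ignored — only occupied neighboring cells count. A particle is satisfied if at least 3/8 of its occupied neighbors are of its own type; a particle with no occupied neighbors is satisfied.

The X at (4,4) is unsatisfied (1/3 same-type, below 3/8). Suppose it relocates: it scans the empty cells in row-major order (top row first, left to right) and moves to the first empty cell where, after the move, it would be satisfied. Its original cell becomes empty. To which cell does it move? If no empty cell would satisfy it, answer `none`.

Vacating (4,4). Empty cells in order:
  (1,2): 1/3 same-type → still unsatisfied.
  (2,4): 2/4 same-type → satisfied — stop here.

(2,4)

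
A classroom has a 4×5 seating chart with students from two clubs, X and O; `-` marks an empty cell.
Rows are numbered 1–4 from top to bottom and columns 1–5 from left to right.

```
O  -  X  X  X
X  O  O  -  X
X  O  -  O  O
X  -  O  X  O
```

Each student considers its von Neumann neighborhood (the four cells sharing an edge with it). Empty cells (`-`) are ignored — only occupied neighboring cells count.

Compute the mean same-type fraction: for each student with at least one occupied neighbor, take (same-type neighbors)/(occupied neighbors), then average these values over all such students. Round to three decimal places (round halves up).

(1,1)O 0/1
(1,3)X 1/2
(1,4)X 2/2
(1,5)X 2/2
(2,1)X 1/3
(2,2)O 2/3
(2,3)O 1/2
(2,5)X 1/2
(3,1)X 2/3
(3,2)O 1/2
(3,4)O 1/2
(3,5)O 2/3
(4,1)X 1/1
(4,3)O 0/1
(4,4)X 0/3
(4,5)O 1/2
Sum over 16 students: 0/1 + 1/2 + 2/2 + 2/2 + 1/3 + 2/3 + 1/2 + 1/2 + 2/3 + 1/2 + 1/2 + 2/3 + 1/1 + 0/1 + 0/3 + 1/2 = 25/3; mean = 25/3 ÷ 16 = 25/48 = 0.520833… → 0.521.

0.521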